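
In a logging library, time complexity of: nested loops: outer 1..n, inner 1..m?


Reasoning: product of independent bounds
Complexity: O(n*m)

O(n*m)


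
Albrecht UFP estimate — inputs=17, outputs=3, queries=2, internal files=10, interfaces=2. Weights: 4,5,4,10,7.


UFP = EI*4 + EO*5 + EQ*4 + ILF*10 + EIF*7
UFP = 17*4 + 3*5 + 2*4 + 10*10 + 2*7
UFP = 68 + 15 + 8 + 100 + 14
UFP = 205

205


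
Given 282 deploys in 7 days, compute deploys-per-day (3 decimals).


Formula: deployments per day = releases / days
= 282 / 7
= 40.286 deploys/day
(equivalently, 282.0 deploys/week)

40.286 deploys/day


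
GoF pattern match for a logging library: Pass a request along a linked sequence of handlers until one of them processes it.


This matches the Chain of Responsibility pattern

Chain of Responsibility


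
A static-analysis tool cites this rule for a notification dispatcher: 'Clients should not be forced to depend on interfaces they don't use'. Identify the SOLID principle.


This describes the Interface Segregation Principle (ISP)

Interface Segregation Principle (ISP)


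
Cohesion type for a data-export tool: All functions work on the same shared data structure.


Reasoning: Functions share data
Type: Communicational cohesion

Communicational cohesion


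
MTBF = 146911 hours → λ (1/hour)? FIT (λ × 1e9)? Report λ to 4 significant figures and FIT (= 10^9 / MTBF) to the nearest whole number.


Formula: λ = 1 / MTBF; FIT = λ × 1e9 = 1e9 / MTBF
λ = 1 / 146911 ≈ 6.807e-06 failures/hour
FIT = 1e9 / 146911 ≈ 6807 failures per 1e9 hours (nearest whole number)

λ = 6.807e-06 /h, FIT = 6807


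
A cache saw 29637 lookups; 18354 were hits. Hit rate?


Formula: hit rate = hits / (hits + misses) * 100
hit rate = 18354 / (18354 + 11283) * 100
hit rate = 18354 / 29637 * 100
hit rate = 61.93%

61.93%


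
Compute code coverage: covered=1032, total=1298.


Coverage = covered / total * 100
Coverage = 1032 / 1298 * 100
Coverage = 79.51%

79.51%


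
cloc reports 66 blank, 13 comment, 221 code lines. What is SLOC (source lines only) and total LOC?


Total LOC = blank + comment + code
Total LOC = 66 + 13 + 221 = 300
SLOC (source only) = code = 221

Total LOC: 300, SLOC: 221


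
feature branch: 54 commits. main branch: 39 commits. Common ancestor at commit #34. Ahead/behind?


Common ancestor: commit #34
feature commits after divergence: 54 - 34 = 20
main commits after divergence: 39 - 34 = 5
feature is 20 commits ahead of main
main is 5 commits ahead of feature

feature ahead: 20, main ahead: 5


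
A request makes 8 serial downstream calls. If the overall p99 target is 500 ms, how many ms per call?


Formula: per_stage = total_budget / stages
per_stage = 500 / 8
per_stage = 62.5 ms

62.5 ms


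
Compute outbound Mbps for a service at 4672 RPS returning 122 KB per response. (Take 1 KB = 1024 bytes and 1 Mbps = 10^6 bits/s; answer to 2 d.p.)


Formula: Mbps = payload_bytes * RPS * 8 / 1e6
Payload per request = 122 KB = 122 * 1024 = 124928 bytes
Total bytes/sec = 124928 * 4672 = 583663616
Total bits/sec = 583663616 * 8 = 4669308928
Mbps = 4669308928 / 1e6 = 4669.31

4669.31 Mbps


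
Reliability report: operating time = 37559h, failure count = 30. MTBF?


Formula: MTBF = Total operating time / Number of failures
MTBF = 37559 / 30
MTBF = 1251.97 hours

1251.97 hours


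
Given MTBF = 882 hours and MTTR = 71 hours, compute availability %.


Availability = MTBF / (MTBF + MTTR)
Availability = 882 / (882 + 71)
Availability = 882 / 953
Availability = 92.5498%

92.5498%


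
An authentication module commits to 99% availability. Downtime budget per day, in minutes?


Formula: allowed downtime = period * (100 - SLA) / 100
Period (day) = 1440 minutes
Unavailability fraction = (100 - 99.0) / 100
Allowed downtime = 1440 * (100 - 99.0) / 100
Allowed downtime = 14.4 minutes

14.4 minutes


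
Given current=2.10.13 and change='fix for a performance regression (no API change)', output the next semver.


Current: 2.10.13
Change category: 'fix for a performance regression (no API change)' → patch bump
SemVer rule: patch bump → increment PATCH (MAJOR and MINOR unchanged)
New: 2.10.14

2.10.14


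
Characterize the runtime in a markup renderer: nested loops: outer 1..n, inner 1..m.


Reasoning: product of independent bounds
Complexity: O(n*m)

O(n*m)


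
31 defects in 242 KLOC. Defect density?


Defect density = defects / KLOC
Defect density = 31 / 242
Defect density = 0.128 defects/KLOC

0.128 defects/KLOC


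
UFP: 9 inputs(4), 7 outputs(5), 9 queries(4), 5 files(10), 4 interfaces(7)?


UFP = EI*4 + EO*5 + EQ*4 + ILF*10 + EIF*7
UFP = 9*4 + 7*5 + 9*4 + 5*10 + 4*7
UFP = 36 + 35 + 36 + 50 + 28
UFP = 185

185


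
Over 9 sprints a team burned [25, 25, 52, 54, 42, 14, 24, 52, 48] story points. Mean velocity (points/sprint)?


Formula: Avg velocity = Total points / Number of sprints
Points: [25, 25, 52, 54, 42, 14, 24, 52, 48]
Sum = 25 + 25 + 52 + 54 + 42 + 14 + 24 + 52 + 48 = 336
Avg velocity = 336 / 9 = 37.33 points/sprint

37.33 points/sprint


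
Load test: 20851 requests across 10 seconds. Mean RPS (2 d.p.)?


Formula: throughput = requests / seconds
throughput = 20851 / 10
throughput = 2085.1 requests/second

2085.1 requests/second


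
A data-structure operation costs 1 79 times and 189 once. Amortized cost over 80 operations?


Formula: Amortized cost = Total cost / Operations
Total cost = (79 * 1) + (1 * 189)
Total cost = 79 + 189 = 268
Amortized = 268 / 80 = 3.35

3.35


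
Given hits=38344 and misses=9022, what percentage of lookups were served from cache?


Formula: hit rate = hits / (hits + misses) * 100
hit rate = 38344 / (38344 + 9022) * 100
hit rate = 38344 / 47366 * 100
hit rate = 80.95%

80.95%


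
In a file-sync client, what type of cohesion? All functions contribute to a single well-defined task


Reasoning: Best: single purpose
Type: Functional cohesion

Functional cohesion


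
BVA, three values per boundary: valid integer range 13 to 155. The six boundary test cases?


Range: [13, 155]
Boundaries: just below min, min, min+1, max-1, max, just above max
Values: [12, 13, 14, 154, 155, 156]

[12, 13, 14, 154, 155, 156]


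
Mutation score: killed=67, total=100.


Mutation score = killed / total * 100
Mutation score = 67 / 100 * 100
Mutation score = 67.0%

67.0%


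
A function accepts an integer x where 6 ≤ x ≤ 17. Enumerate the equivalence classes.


Valid range: [6, 17]
Class 1: x < 6 — invalid
Class 2: 6 ≤ x ≤ 17 — valid
Class 3: x > 17 — invalid
Total equivalence classes: 3

3 equivalence classes


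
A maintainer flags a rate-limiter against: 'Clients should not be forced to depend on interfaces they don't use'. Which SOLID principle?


This describes the Interface Segregation Principle (ISP)

Interface Segregation Principle (ISP)


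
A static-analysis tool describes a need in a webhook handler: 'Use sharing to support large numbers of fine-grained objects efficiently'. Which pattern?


This matches the Flyweight pattern

Flyweight


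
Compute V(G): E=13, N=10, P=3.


Formula: V(G) = E - N + 2P
V(G) = 13 - 10 + 2*3
V(G) = 3 + 6
V(G) = 9

9


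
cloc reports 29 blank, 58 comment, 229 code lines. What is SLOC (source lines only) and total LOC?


Total LOC = blank + comment + code
Total LOC = 29 + 58 + 229 = 316
SLOC (source only) = code = 229

Total LOC: 316, SLOC: 229


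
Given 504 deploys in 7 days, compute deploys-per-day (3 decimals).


Formula: deployments per day = releases / days
= 504 / 7
= 72.0 deploys/day
(equivalently, 504.0 deploys/week)

72.0 deploys/day


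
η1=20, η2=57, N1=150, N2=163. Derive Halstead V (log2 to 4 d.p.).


Formula: V = N * log2(η), where N = N1 + N2 and η = η1 + η2
η = 20 + 57 = 77
N = 150 + 163 = 313
log2(77) ≈ 6.2668
V = 313 * 6.2668 = 1961.51

1961.51


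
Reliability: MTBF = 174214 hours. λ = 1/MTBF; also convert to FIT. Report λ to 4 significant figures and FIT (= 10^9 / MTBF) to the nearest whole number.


Formula: λ = 1 / MTBF; FIT = λ × 1e9 = 1e9 / MTBF
λ = 1 / 174214 ≈ 5.740e-06 failures/hour
FIT = 1e9 / 174214 ≈ 5740 failures per 1e9 hours (nearest whole number)

λ = 5.740e-06 /h, FIT = 5740


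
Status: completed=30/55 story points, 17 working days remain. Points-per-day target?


Formula: Required rate = Remaining points / Days left
Remaining = 55 - 30 = 25 points
Required rate = 25 / 17 = 1.47 points/day

1.47 points/day


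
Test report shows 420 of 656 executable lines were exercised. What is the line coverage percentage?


Coverage = covered / total * 100
Coverage = 420 / 656 * 100
Coverage = 64.02%

64.02%


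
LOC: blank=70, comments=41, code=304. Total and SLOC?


Total LOC = blank + comment + code
Total LOC = 70 + 41 + 304 = 415
SLOC (source only) = code = 304

Total LOC: 415, SLOC: 304


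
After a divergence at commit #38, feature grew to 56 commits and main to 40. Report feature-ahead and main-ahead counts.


Common ancestor: commit #38
feature commits after divergence: 56 - 38 = 18
main commits after divergence: 40 - 38 = 2
feature is 18 commits ahead of main
main is 2 commits ahead of feature

feature ahead: 18, main ahead: 2


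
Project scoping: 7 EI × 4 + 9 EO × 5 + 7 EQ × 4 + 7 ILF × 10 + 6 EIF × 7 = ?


UFP = EI*4 + EO*5 + EQ*4 + ILF*10 + EIF*7
UFP = 7*4 + 9*5 + 7*4 + 7*10 + 6*7
UFP = 28 + 45 + 28 + 70 + 42
UFP = 213

213


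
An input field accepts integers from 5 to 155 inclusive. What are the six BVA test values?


Range: [5, 155]
Boundaries: just below min, min, min+1, max-1, max, just above max
Values: [4, 5, 6, 154, 155, 156]

[4, 5, 6, 154, 155, 156]


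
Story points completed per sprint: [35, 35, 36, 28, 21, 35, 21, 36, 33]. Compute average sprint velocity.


Formula: Avg velocity = Total points / Number of sprints
Points: [35, 35, 36, 28, 21, 35, 21, 36, 33]
Sum = 35 + 35 + 36 + 28 + 21 + 35 + 21 + 36 + 33 = 280
Avg velocity = 280 / 9 = 31.11 points/sprint

31.11 points/sprint


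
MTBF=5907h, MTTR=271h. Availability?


Availability = MTBF / (MTBF + MTTR)
Availability = 5907 / (5907 + 271)
Availability = 5907 / 6178
Availability = 95.6135%

95.6135%


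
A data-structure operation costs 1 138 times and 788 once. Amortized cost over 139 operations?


Formula: Amortized cost = Total cost / Operations
Total cost = (138 * 1) + (1 * 788)
Total cost = 138 + 788 = 926
Amortized = 926 / 139 = 6.6619

6.6619


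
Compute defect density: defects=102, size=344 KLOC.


Defect density = defects / KLOC
Defect density = 102 / 344
Defect density = 0.297 defects/KLOC

0.297 defects/KLOC


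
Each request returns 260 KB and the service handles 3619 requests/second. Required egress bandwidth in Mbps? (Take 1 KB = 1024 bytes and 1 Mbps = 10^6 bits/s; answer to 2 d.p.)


Formula: Mbps = payload_bytes * RPS * 8 / 1e6
Payload per request = 260 KB = 260 * 1024 = 266240 bytes
Total bytes/sec = 266240 * 3619 = 963522560
Total bits/sec = 963522560 * 8 = 7708180480
Mbps = 7708180480 / 1e6 = 7708.18

7708.18 Mbps


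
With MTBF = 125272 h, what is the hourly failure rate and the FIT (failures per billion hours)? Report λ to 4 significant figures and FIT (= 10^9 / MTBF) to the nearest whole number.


Formula: λ = 1 / MTBF; FIT = λ × 1e9 = 1e9 / MTBF
λ = 1 / 125272 ≈ 7.983e-06 failures/hour
FIT = 1e9 / 125272 ≈ 7983 failures per 1e9 hours (nearest whole number)

λ = 7.983e-06 /h, FIT = 7983


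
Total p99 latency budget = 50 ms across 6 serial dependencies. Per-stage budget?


Formula: per_stage = total_budget / stages
per_stage = 50 / 6
per_stage = 8.33 ms

8.33 ms


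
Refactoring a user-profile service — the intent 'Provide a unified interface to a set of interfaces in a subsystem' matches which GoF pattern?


This matches the Facade pattern

Facade


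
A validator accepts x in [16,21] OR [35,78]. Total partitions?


Valid ranges: [16,21] and [35,78]
Class 1: x < 16 — invalid
Class 2: 16 ≤ x ≤ 21 — valid
Class 3: 21 < x < 35 — invalid (gap between ranges)
Class 4: 35 ≤ x ≤ 78 — valid
Class 5: x > 78 — invalid
Total equivalence classes: 5

5 equivalence classes


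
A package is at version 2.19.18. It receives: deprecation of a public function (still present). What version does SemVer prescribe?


Current: 2.19.18
Change category: 'deprecation of a public function (still present)' → minor bump
SemVer rule: minor bump → increment MINOR, reset PATCH to 0 (MAJOR unchanged)
New: 2.20.0

2.20.0


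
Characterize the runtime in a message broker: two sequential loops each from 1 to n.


Reasoning: sequential dominates: O(n) + O(n) = O(n)
Complexity: O(n)

O(n)


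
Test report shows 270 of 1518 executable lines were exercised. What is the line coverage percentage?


Coverage = covered / total * 100
Coverage = 270 / 1518 * 100
Coverage = 17.79%

17.79%


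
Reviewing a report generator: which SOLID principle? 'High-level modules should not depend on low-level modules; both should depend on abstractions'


This describes the Dependency Inversion Principle (DIP)

Dependency Inversion Principle (DIP)


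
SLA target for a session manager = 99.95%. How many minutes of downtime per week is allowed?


Formula: allowed downtime = period * (100 - SLA) / 100
Period (week) = 10080 minutes
Unavailability fraction = (100 - 99.95) / 100
Allowed downtime = 10080 * (100 - 99.95) / 100
Allowed downtime = 5.04 minutes

5.04 minutes


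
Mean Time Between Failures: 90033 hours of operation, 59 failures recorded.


Formula: MTBF = Total operating time / Number of failures
MTBF = 90033 / 59
MTBF = 1525.98 hours

1525.98 hours


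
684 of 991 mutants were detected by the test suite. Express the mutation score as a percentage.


Mutation score = killed / total * 100
Mutation score = 684 / 991 * 100
Mutation score = 69.02%

69.02%


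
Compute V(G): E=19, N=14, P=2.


Formula: V(G) = E - N + 2P
V(G) = 19 - 14 + 2*2
V(G) = 5 + 4
V(G) = 9

9


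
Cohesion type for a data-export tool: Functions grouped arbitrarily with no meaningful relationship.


Reasoning: Worst: random grouping
Type: Coincidental cohesion

Coincidental cohesion


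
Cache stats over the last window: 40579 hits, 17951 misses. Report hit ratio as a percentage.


Formula: hit rate = hits / (hits + misses) * 100
hit rate = 40579 / (40579 + 17951) * 100
hit rate = 40579 / 58530 * 100
hit rate = 69.33%

69.33%


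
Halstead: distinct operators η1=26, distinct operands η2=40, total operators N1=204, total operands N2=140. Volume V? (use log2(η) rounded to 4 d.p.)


Formula: V = N * log2(η), where N = N1 + N2 and η = η1 + η2
η = 26 + 40 = 66
N = 204 + 140 = 344
log2(66) ≈ 6.0444
V = 344 * 6.0444 = 2079.27

2079.27


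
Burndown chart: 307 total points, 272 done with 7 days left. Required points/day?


Formula: Required rate = Remaining points / Days left
Remaining = 307 - 272 = 35 points
Required rate = 35 / 7 = 5.0 points/day

5.0 points/day


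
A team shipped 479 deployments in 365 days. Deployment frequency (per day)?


Formula: deployments per day = releases / days
= 479 / 365
= 1.312 deploys/day
(equivalently, 9.19 deploys/week)

1.312 deploys/day


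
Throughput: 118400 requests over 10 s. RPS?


Formula: throughput = requests / seconds
throughput = 118400 / 10
throughput = 11840.0 requests/second

11840.0 requests/second


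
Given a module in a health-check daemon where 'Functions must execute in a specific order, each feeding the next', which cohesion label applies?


Reasoning: Output of one is input to next
Type: Sequential cohesion

Sequential cohesion


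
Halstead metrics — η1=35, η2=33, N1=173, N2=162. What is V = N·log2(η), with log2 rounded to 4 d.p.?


Formula: V = N * log2(η), where N = N1 + N2 and η = η1 + η2
η = 35 + 33 = 68
N = 173 + 162 = 335
log2(68) ≈ 6.0875
V = 335 * 6.0875 = 2039.31

2039.31


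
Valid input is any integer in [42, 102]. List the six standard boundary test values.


Range: [42, 102]
Boundaries: just below min, min, min+1, max-1, max, just above max
Values: [41, 42, 43, 101, 102, 103]

[41, 42, 43, 101, 102, 103]


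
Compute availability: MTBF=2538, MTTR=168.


Availability = MTBF / (MTBF + MTTR)
Availability = 2538 / (2538 + 168)
Availability = 2538 / 2706
Availability = 93.7916%

93.7916%


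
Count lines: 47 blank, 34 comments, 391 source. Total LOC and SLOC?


Total LOC = blank + comment + code
Total LOC = 47 + 34 + 391 = 472
SLOC (source only) = code = 391

Total LOC: 472, SLOC: 391


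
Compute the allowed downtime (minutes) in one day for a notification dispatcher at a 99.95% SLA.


Formula: allowed downtime = period * (100 - SLA) / 100
Period (day) = 1440 minutes
Unavailability fraction = (100 - 99.95) / 100
Allowed downtime = 1440 * (100 - 99.95) / 100
Allowed downtime = 0.72 minutes

0.72 minutes


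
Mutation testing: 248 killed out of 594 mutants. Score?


Mutation score = killed / total * 100
Mutation score = 248 / 594 * 100
Mutation score = 41.75%

41.75%


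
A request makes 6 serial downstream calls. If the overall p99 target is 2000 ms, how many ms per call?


Formula: per_stage = total_budget / stages
per_stage = 2000 / 6
per_stage = 333.33 ms

333.33 ms


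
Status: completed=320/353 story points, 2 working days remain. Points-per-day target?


Formula: Required rate = Remaining points / Days left
Remaining = 353 - 320 = 33 points
Required rate = 33 / 2 = 16.5 points/day

16.5 points/day


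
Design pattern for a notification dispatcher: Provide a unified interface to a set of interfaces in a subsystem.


This matches the Facade pattern

Facade


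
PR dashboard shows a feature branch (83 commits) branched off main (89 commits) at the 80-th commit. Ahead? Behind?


Common ancestor: commit #80
feature commits after divergence: 83 - 80 = 3
main commits after divergence: 89 - 80 = 9
feature is 3 commits ahead of main
main is 9 commits ahead of feature

feature ahead: 3, main ahead: 9


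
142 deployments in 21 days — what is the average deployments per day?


Formula: deployments per day = releases / days
= 142 / 21
= 6.762 deploys/day
(equivalently, 47.33 deploys/week)

6.762 deploys/day


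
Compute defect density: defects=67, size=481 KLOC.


Defect density = defects / KLOC
Defect density = 67 / 481
Defect density = 0.139 defects/KLOC

0.139 defects/KLOC


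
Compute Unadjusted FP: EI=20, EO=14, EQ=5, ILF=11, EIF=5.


UFP = EI*4 + EO*5 + EQ*4 + ILF*10 + EIF*7
UFP = 20*4 + 14*5 + 5*4 + 11*10 + 5*7
UFP = 80 + 70 + 20 + 110 + 35
UFP = 315

315


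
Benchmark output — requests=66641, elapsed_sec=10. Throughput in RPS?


Formula: throughput = requests / seconds
throughput = 66641 / 10
throughput = 6664.1 requests/second

6664.1 requests/second


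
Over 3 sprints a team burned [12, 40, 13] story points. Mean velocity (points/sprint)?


Formula: Avg velocity = Total points / Number of sprints
Points: [12, 40, 13]
Sum = 12 + 40 + 13 = 65
Avg velocity = 65 / 3 = 21.67 points/sprint

21.67 points/sprint


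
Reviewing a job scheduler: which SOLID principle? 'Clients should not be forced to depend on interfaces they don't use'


This describes the Interface Segregation Principle (ISP)

Interface Segregation Principle (ISP)


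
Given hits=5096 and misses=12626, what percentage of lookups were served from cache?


Formula: hit rate = hits / (hits + misses) * 100
hit rate = 5096 / (5096 + 12626) * 100
hit rate = 5096 / 17722 * 100
hit rate = 28.76%

28.76%


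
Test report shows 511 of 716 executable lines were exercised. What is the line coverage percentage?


Coverage = covered / total * 100
Coverage = 511 / 716 * 100
Coverage = 71.37%

71.37%


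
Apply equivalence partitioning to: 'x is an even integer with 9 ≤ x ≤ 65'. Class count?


Constraint: even integers in [9, 65]
Class 1: x < 9 — out-of-range invalid
Class 2: x in [9,65] but odd — wrong type invalid
Class 3: x in [9,65] and even — valid
Class 4: x > 65 — out-of-range invalid
Total equivalence classes: 4

4 equivalence classes


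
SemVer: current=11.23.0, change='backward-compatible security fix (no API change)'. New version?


Current: 11.23.0
Change category: 'backward-compatible security fix (no API change)' → patch bump
SemVer rule: patch bump → increment PATCH (MAJOR and MINOR unchanged)
New: 11.23.1

11.23.1


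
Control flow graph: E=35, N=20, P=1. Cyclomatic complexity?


Formula: V(G) = E - N + 2P
V(G) = 35 - 20 + 2*1
V(G) = 15 + 2
V(G) = 17

17


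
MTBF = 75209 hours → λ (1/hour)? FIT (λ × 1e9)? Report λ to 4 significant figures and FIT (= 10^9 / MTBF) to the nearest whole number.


Formula: λ = 1 / MTBF; FIT = λ × 1e9 = 1e9 / MTBF
λ = 1 / 75209 ≈ 1.330e-05 failures/hour
FIT = 1e9 / 75209 ≈ 13296 failures per 1e9 hours (nearest whole number)

λ = 1.330e-05 /h, FIT = 13296


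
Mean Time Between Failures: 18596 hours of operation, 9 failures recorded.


Formula: MTBF = Total operating time / Number of failures
MTBF = 18596 / 9
MTBF = 2066.22 hours

2066.22 hours


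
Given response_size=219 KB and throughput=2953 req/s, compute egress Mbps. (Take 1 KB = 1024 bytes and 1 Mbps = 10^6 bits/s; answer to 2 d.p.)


Formula: Mbps = payload_bytes * RPS * 8 / 1e6
Payload per request = 219 KB = 219 * 1024 = 224256 bytes
Total bytes/sec = 224256 * 2953 = 662227968
Total bits/sec = 662227968 * 8 = 5297823744
Mbps = 5297823744 / 1e6 = 5297.82

5297.82 Mbps


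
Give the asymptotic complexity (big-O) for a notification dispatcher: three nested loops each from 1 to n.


Reasoning: three levels of nesting over n
Complexity: O(n^3)

O(n^3)


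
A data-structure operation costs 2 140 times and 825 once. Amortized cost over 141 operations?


Formula: Amortized cost = Total cost / Operations
Total cost = (140 * 2) + (1 * 825)
Total cost = 280 + 825 = 1105
Amortized = 1105 / 141 = 7.8369

7.8369


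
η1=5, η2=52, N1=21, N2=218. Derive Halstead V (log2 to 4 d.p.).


Formula: V = N * log2(η), where N = N1 + N2 and η = η1 + η2
η = 5 + 52 = 57
N = 21 + 218 = 239
log2(57) ≈ 5.8329
V = 239 * 5.8329 = 1394.06

1394.06


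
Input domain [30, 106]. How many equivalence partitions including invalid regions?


Valid range: [30, 106]
Class 1: x < 30 — invalid
Class 2: 30 ≤ x ≤ 106 — valid
Class 3: x > 106 — invalid
Total equivalence classes: 3

3 equivalence classes


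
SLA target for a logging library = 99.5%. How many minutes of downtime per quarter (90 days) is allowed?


Formula: allowed downtime = period * (100 - SLA) / 100
Period (quarter (90 days)) = 129600 minutes
Unavailability fraction = (100 - 99.5) / 100
Allowed downtime = 129600 * (100 - 99.5) / 100
Allowed downtime = 648.0 minutes

648.0 minutes


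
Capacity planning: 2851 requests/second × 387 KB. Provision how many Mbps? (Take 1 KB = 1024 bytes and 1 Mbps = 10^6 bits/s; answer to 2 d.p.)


Formula: Mbps = payload_bytes * RPS * 8 / 1e6
Payload per request = 387 KB = 387 * 1024 = 396288 bytes
Total bytes/sec = 396288 * 2851 = 1129817088
Total bits/sec = 1129817088 * 8 = 9038536704
Mbps = 9038536704 / 1e6 = 9038.54

9038.54 Mbps


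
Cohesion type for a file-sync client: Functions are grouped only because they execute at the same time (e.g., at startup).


Reasoning: Related by timing only
Type: Temporal cohesion

Temporal cohesion


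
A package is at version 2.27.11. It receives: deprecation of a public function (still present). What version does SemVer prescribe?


Current: 2.27.11
Change category: 'deprecation of a public function (still present)' → minor bump
SemVer rule: minor bump → increment MINOR, reset PATCH to 0 (MAJOR unchanged)
New: 2.28.0

2.28.0


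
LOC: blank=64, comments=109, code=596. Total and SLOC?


Total LOC = blank + comment + code
Total LOC = 64 + 109 + 596 = 769
SLOC (source only) = code = 596

Total LOC: 769, SLOC: 596


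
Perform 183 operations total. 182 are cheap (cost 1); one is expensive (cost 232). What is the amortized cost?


Formula: Amortized cost = Total cost / Operations
Total cost = (182 * 1) + (1 * 232)
Total cost = 182 + 232 = 414
Amortized = 414 / 183 = 2.2623

2.2623


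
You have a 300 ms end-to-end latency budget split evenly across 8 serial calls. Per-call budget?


Formula: per_stage = total_budget / stages
per_stage = 300 / 8
per_stage = 37.5 ms

37.5 ms


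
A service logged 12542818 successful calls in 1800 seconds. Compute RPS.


Formula: throughput = requests / seconds
throughput = 12542818 / 1800
throughput = 6968.23 requests/second

6968.23 requests/second


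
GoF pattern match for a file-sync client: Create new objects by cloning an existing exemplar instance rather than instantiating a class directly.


This matches the Prototype pattern

Prototype


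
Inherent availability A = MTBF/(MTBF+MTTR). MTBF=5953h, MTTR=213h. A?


Availability = MTBF / (MTBF + MTTR)
Availability = 5953 / (5953 + 213)
Availability = 5953 / 6166
Availability = 96.5456%

96.5456%


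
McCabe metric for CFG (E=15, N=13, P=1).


Formula: V(G) = E - N + 2P
V(G) = 15 - 13 + 2*1
V(G) = 2 + 2
V(G) = 4

4


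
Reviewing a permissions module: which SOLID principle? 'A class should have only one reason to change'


This describes the Single Responsibility Principle (SRP)

Single Responsibility Principle (SRP)


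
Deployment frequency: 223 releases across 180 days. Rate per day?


Formula: deployments per day = releases / days
= 223 / 180
= 1.239 deploys/day
(equivalently, 8.67 deploys/week)

1.239 deploys/day


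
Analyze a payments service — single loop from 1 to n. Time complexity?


Reasoning: one pass through n items
Complexity: O(n)

O(n)


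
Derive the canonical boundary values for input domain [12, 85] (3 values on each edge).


Range: [12, 85]
Boundaries: just below min, min, min+1, max-1, max, just above max
Values: [11, 12, 13, 84, 85, 86]

[11, 12, 13, 84, 85, 86]


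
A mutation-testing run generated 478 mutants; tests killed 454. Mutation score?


Mutation score = killed / total * 100
Mutation score = 454 / 478 * 100
Mutation score = 94.98%

94.98%


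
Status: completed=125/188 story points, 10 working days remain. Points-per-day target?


Formula: Required rate = Remaining points / Days left
Remaining = 188 - 125 = 63 points
Required rate = 63 / 10 = 6.3 points/day

6.3 points/day


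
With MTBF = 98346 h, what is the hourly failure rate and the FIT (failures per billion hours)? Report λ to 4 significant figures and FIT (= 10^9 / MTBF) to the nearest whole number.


Formula: λ = 1 / MTBF; FIT = λ × 1e9 = 1e9 / MTBF
λ = 1 / 98346 ≈ 1.017e-05 failures/hour
FIT = 1e9 / 98346 ≈ 10168 failures per 1e9 hours (nearest whole number)

λ = 1.017e-05 /h, FIT = 10168


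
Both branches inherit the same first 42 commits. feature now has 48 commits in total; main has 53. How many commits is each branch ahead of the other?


Common ancestor: commit #42
feature commits after divergence: 48 - 42 = 6
main commits after divergence: 53 - 42 = 11
feature is 6 commits ahead of main
main is 11 commits ahead of feature

feature ahead: 6, main ahead: 11


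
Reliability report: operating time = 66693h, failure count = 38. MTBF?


Formula: MTBF = Total operating time / Number of failures
MTBF = 66693 / 38
MTBF = 1755.08 hours

1755.08 hours


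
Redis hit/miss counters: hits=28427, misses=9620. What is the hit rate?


Formula: hit rate = hits / (hits + misses) * 100
hit rate = 28427 / (28427 + 9620) * 100
hit rate = 28427 / 38047 * 100
hit rate = 74.72%

74.72%


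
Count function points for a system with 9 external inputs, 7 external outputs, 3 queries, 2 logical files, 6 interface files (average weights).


UFP = EI*4 + EO*5 + EQ*4 + ILF*10 + EIF*7
UFP = 9*4 + 7*5 + 3*4 + 2*10 + 6*7
UFP = 36 + 35 + 12 + 20 + 42
UFP = 145

145


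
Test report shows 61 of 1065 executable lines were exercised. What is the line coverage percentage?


Coverage = covered / total * 100
Coverage = 61 / 1065 * 100
Coverage = 5.73%

5.73%


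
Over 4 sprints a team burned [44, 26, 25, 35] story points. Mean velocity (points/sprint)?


Formula: Avg velocity = Total points / Number of sprints
Points: [44, 26, 25, 35]
Sum = 44 + 26 + 25 + 35 = 130
Avg velocity = 130 / 4 = 32.5 points/sprint

32.5 points/sprint


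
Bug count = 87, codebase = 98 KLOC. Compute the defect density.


Defect density = defects / KLOC
Defect density = 87 / 98
Defect density = 0.888 defects/KLOC

0.888 defects/KLOC


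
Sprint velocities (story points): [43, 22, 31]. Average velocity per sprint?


Formula: Avg velocity = Total points / Number of sprints
Points: [43, 22, 31]
Sum = 43 + 22 + 31 = 96
Avg velocity = 96 / 3 = 32.0 points/sprint

32.0 points/sprint


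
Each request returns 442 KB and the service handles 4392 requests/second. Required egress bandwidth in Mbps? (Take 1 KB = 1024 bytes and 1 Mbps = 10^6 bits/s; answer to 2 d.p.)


Formula: Mbps = payload_bytes * RPS * 8 / 1e6
Payload per request = 442 KB = 442 * 1024 = 452608 bytes
Total bytes/sec = 452608 * 4392 = 1987854336
Total bits/sec = 1987854336 * 8 = 15902834688
Mbps = 15902834688 / 1e6 = 15902.83

15902.83 Mbps


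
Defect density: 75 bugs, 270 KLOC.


Defect density = defects / KLOC
Defect density = 75 / 270
Defect density = 0.278 defects/KLOC

0.278 defects/KLOC


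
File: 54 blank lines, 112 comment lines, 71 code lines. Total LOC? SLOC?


Total LOC = blank + comment + code
Total LOC = 54 + 112 + 71 = 237
SLOC (source only) = code = 71

Total LOC: 237, SLOC: 71


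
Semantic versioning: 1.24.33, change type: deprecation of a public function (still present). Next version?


Current: 1.24.33
Change category: 'deprecation of a public function (still present)' → minor bump
SemVer rule: minor bump → increment MINOR, reset PATCH to 0 (MAJOR unchanged)
New: 1.25.0

1.25.0


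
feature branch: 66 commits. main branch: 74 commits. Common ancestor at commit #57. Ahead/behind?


Common ancestor: commit #57
feature commits after divergence: 66 - 57 = 9
main commits after divergence: 74 - 57 = 17
feature is 9 commits ahead of main
main is 17 commits ahead of feature

feature ahead: 9, main ahead: 17


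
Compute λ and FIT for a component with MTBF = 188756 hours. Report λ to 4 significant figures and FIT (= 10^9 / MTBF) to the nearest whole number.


Formula: λ = 1 / MTBF; FIT = λ × 1e9 = 1e9 / MTBF
λ = 1 / 188756 ≈ 5.298e-06 failures/hour
FIT = 1e9 / 188756 ≈ 5298 failures per 1e9 hours (nearest whole number)

λ = 5.298e-06 /h, FIT = 5298


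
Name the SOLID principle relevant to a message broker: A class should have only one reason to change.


This describes the Single Responsibility Principle (SRP)

Single Responsibility Principle (SRP)


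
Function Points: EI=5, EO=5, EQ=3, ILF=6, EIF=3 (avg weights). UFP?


UFP = EI*4 + EO*5 + EQ*4 + ILF*10 + EIF*7
UFP = 5*4 + 5*5 + 3*4 + 6*10 + 3*7
UFP = 20 + 25 + 12 + 60 + 21
UFP = 138

138


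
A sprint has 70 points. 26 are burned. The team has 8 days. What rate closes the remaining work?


Formula: Required rate = Remaining points / Days left
Remaining = 70 - 26 = 44 points
Required rate = 44 / 8 = 5.5 points/day

5.5 points/day


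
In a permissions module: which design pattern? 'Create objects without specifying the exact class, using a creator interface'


This matches the Factory Method pattern

Factory Method


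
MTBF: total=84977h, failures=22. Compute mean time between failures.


Formula: MTBF = Total operating time / Number of failures
MTBF = 84977 / 22
MTBF = 3862.59 hours

3862.59 hours


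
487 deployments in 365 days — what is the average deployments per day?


Formula: deployments per day = releases / days
= 487 / 365
= 1.334 deploys/day
(equivalently, 9.34 deploys/week)

1.334 deploys/day


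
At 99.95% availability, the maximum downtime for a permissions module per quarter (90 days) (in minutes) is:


Formula: allowed downtime = period * (100 - SLA) / 100
Period (quarter (90 days)) = 129600 minutes
Unavailability fraction = (100 - 99.95) / 100
Allowed downtime = 129600 * (100 - 99.95) / 100
Allowed downtime = 64.8 minutes

64.8 minutes


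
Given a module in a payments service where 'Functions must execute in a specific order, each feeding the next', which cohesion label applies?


Reasoning: Output of one is input to next
Type: Sequential cohesion

Sequential cohesion


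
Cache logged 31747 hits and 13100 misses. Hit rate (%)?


Formula: hit rate = hits / (hits + misses) * 100
hit rate = 31747 / (31747 + 13100) * 100
hit rate = 31747 / 44847 * 100
hit rate = 70.79%

70.79%


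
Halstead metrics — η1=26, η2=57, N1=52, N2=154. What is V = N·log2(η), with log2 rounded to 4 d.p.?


Formula: V = N * log2(η), where N = N1 + N2 and η = η1 + η2
η = 26 + 57 = 83
N = 52 + 154 = 206
log2(83) ≈ 6.3750
V = 206 * 6.3750 = 1313.25

1313.25


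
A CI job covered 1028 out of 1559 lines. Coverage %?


Coverage = covered / total * 100
Coverage = 1028 / 1559 * 100
Coverage = 65.94%

65.94%


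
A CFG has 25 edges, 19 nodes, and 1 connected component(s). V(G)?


Formula: V(G) = E - N + 2P
V(G) = 25 - 19 + 2*1
V(G) = 6 + 2
V(G) = 8

8


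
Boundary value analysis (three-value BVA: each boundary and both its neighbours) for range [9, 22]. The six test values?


Range: [9, 22]
Boundaries: just below min, min, min+1, max-1, max, just above max
Values: [8, 9, 10, 21, 22, 23]

[8, 9, 10, 21, 22, 23]


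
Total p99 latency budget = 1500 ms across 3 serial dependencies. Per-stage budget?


Formula: per_stage = total_budget / stages
per_stage = 1500 / 3
per_stage = 500.0 ms

500.0 ms


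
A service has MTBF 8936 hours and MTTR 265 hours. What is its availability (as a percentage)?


Availability = MTBF / (MTBF + MTTR)
Availability = 8936 / (8936 + 265)
Availability = 8936 / 9201
Availability = 97.1199%

97.1199%


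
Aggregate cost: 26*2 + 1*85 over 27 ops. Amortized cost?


Formula: Amortized cost = Total cost / Operations
Total cost = (26 * 2) + (1 * 85)
Total cost = 52 + 85 = 137
Amortized = 137 / 27 = 5.0741

5.0741


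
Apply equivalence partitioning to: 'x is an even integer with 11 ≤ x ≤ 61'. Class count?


Constraint: even integers in [11, 61]
Class 1: x < 11 — out-of-range invalid
Class 2: x in [11,61] but odd — wrong type invalid
Class 3: x in [11,61] and even — valid
Class 4: x > 61 — out-of-range invalid
Total equivalence classes: 4

4 equivalence classes


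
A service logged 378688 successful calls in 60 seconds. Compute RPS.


Formula: throughput = requests / seconds
throughput = 378688 / 60
throughput = 6311.47 requests/second

6311.47 requests/second


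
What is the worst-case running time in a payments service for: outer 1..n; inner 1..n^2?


Reasoning: n times n^2
Complexity: O(n^3)

O(n^3)


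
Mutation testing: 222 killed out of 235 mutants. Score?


Mutation score = killed / total * 100
Mutation score = 222 / 235 * 100
Mutation score = 94.47%

94.47%


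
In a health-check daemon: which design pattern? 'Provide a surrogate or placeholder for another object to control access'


This matches the Proxy pattern

Proxy


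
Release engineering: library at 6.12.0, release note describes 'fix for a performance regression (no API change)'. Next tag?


Current: 6.12.0
Change category: 'fix for a performance regression (no API change)' → patch bump
SemVer rule: patch bump → increment PATCH (MAJOR and MINOR unchanged)
New: 6.12.1

6.12.1


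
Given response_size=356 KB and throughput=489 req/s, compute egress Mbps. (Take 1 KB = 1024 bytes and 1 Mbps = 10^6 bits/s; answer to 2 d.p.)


Formula: Mbps = payload_bytes * RPS * 8 / 1e6
Payload per request = 356 KB = 356 * 1024 = 364544 bytes
Total bytes/sec = 364544 * 489 = 178262016
Total bits/sec = 178262016 * 8 = 1426096128
Mbps = 1426096128 / 1e6 = 1426.1

1426.1 Mbps


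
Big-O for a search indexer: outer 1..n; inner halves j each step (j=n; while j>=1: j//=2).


Reasoning: n times log n
Complexity: O(n log n)

O(n log n)


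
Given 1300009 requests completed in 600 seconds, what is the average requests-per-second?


Formula: throughput = requests / seconds
throughput = 1300009 / 600
throughput = 2166.68 requests/second

2166.68 requests/second


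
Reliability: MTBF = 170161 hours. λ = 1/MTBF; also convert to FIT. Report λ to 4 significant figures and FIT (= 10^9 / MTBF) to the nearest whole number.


Formula: λ = 1 / MTBF; FIT = λ × 1e9 = 1e9 / MTBF
λ = 1 / 170161 ≈ 5.877e-06 failures/hour
FIT = 1e9 / 170161 ≈ 5877 failures per 1e9 hours (nearest whole number)

λ = 5.877e-06 /h, FIT = 5877


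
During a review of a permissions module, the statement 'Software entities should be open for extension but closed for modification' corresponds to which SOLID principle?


This describes the Open/Closed Principle (OCP)

Open/Closed Principle (OCP)


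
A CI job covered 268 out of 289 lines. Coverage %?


Coverage = covered / total * 100
Coverage = 268 / 289 * 100
Coverage = 92.73%

92.73%


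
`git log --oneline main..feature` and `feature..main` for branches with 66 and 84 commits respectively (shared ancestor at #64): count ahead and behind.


Common ancestor: commit #64
feature commits after divergence: 66 - 64 = 2
main commits after divergence: 84 - 64 = 20
feature is 2 commits ahead of main
main is 20 commits ahead of feature

feature ahead: 2, main ahead: 20


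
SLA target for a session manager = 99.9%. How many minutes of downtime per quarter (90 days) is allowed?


Formula: allowed downtime = period * (100 - SLA) / 100
Period (quarter (90 days)) = 129600 minutes
Unavailability fraction = (100 - 99.9) / 100
Allowed downtime = 129600 * (100 - 99.9) / 100
Allowed downtime = 129.6 minutes

129.6 minutes


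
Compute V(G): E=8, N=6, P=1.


Formula: V(G) = E - N + 2P
V(G) = 8 - 6 + 2*1
V(G) = 2 + 2
V(G) = 4

4


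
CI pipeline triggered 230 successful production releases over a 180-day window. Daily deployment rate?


Formula: deployments per day = releases / days
= 230 / 180
= 1.278 deploys/day
(equivalently, 8.94 deploys/week)

1.278 deploys/day


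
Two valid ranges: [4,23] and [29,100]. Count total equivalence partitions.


Valid ranges: [4,23] and [29,100]
Class 1: x < 4 — invalid
Class 2: 4 ≤ x ≤ 23 — valid
Class 3: 23 < x < 29 — invalid (gap between ranges)
Class 4: 29 ≤ x ≤ 100 — valid
Class 5: x > 100 — invalid
Total equivalence classes: 5

5 equivalence classes


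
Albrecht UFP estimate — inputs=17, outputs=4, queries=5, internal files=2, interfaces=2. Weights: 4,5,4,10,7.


UFP = EI*4 + EO*5 + EQ*4 + ILF*10 + EIF*7
UFP = 17*4 + 4*5 + 5*4 + 2*10 + 2*7
UFP = 68 + 20 + 20 + 20 + 14
UFP = 142

142


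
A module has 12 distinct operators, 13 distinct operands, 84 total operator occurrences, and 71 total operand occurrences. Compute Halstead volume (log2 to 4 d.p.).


Formula: V = N * log2(η), where N = N1 + N2 and η = η1 + η2
η = 12 + 13 = 25
N = 84 + 71 = 155
log2(25) ≈ 4.6439
V = 155 * 4.6439 = 719.80

719.80


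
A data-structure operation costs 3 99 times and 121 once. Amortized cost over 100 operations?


Formula: Amortized cost = Total cost / Operations
Total cost = (99 * 3) + (1 * 121)
Total cost = 297 + 121 = 418
Amortized = 418 / 100 = 4.18

4.18


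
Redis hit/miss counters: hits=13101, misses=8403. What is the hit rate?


Formula: hit rate = hits / (hits + misses) * 100
hit rate = 13101 / (13101 + 8403) * 100
hit rate = 13101 / 21504 * 100
hit rate = 60.92%

60.92%
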